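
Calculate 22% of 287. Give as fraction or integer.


Compute 22% of 287
Convert percentage: 22% = 22/100
Multiply: 287 * 22/100
= 6314/100
= 3157/50

3157/50


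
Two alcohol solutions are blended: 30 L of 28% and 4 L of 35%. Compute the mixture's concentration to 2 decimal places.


Solute in mixture 1 = 28% of 30 L = 30*28/100 = 42/5 L
Solute in mixture 2 = 35% of 4 L = 4*35/100 = 7/5 L
Total solute = 42/5 + 7/5 = 49/5 L
Total volume = 30 + 4 = 34 L
Final concentration = 49/5/34 * 100 = 28.82%

28.82


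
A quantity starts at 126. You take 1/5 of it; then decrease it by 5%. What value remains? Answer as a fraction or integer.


Start with 126.
Step 1: Take 1/5: 126 * 1/5 = 126/5
Step 2: Decrease by 5%: 126/5 * 95/100 = 1197/50
Final result = 1197/50

1197/50


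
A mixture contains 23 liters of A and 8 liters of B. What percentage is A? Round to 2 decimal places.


Volume of A = 23 L
Volume of B = 8 L
Total volume = 23 + 8 = 31 L
Percentage of A = (23/31) * 100
= 74.19%

74.19


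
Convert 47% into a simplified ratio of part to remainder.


Part = 47%, Remainder = 53%
Ratio = 47:53
GCD(47, 53) = 1
Simplify: 47:53 = 47:53

47:53


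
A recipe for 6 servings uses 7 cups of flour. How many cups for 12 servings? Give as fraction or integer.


Original: 7 cups for 6 servings
Target servings = 12
Scaling factor = 12/6
New amount = 7 * 12/6
= 84/6
= 14 cups

14


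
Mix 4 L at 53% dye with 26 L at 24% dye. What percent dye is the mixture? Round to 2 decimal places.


Solute in mixture 1 = 53% of 4 L = 4*53/100 = 53/25 L
Solute in mixture 2 = 24% of 26 L = 26*24/100 = 156/25 L
Total solute = 53/25 + 156/25 = 209/25 L
Total volume = 4 + 26 = 30 L
Final concentration = 209/25/30 * 100 = 27.87%

27.87


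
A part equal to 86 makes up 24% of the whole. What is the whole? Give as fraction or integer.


Given: 86 is 24% of the whole
Set up: 86 = 24/100 * whole
whole = 86 * 100 / 24
whole = 8600 / 24
whole = 1075/3

1075/3


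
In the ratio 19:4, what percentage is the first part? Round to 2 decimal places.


Total parts = 19 + 4 = 23
First part fraction = 19/23
Percentage = (19/23) * 100
= 0.826087 * 100
= 82.61%

82.61


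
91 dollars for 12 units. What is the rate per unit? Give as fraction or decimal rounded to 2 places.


Total dollars = 91
Number of units = 12
Unit rate = 91 / 12
= 7.58 dollars per unit

7.58


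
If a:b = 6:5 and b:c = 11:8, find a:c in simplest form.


Given a:b = 6:5 and b:c = 11:8
Make b consistent. Multiply first ratio by 11: a:b = 66:55
Multiply second ratio by 5: b:c = 55:40
Now b = 55 in both, so a:b:c = 66:55:40
Therefore a:c = 66:40
Simplify by GCD: a:c = 33:20

33:20


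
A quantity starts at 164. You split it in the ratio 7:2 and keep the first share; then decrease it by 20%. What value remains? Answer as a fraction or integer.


Start with 164.
Step 1: Split 7:2, first share = 164 * 7/9 = 1148/9
Step 2: Decrease by 20%: 1148/9 * 80/100 = 4592/45
Final result = 4592/45

4592/45


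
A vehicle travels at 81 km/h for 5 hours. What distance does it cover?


Using distance = speed * time
Speed = 81 km/h
Time = 5 hours
Distance = 81 * 5
= 405 km

405


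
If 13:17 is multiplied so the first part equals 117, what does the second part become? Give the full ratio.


Original ratio: 13:17
First term target: 117
Scale factor = 117 / 13 = 9
Multiply second term: 17 * 9 = 153
Equivalent ratio = 117:153

117:153


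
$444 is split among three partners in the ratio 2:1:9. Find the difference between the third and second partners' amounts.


Total parts = 2 + 1 + 9 = 12
Value per part = 444 / 12 = 37
Shares: 2*37=74, 1*37=37, 9*37=333
Third share = 333, second share = 37
Difference = |333 - 37| = 296

296


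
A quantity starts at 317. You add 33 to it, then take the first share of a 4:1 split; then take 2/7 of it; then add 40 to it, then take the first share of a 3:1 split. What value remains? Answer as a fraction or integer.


Start with 317.
Step 1: Add 33: 317+33=350; split 4:1 first = 350*4/5 = 280
Step 2: Take 2/7: 280 * 2/7 = 80
Step 3: Add 40: 80+40=120; split 3:1 first = 120*3/4 = 90
Final result = 90

90


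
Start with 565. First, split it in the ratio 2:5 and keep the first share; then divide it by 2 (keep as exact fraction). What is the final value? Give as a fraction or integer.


Start with 565.
Step 1: Split 2:5, first share = 565 * 2/7 = 1130/7
Step 2: Divide by 2: 1130/7 / 2 = 565/7
Final result = 565/7

565/7


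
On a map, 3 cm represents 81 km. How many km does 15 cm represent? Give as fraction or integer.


Map scale: 3 cm = 81 km
Measured distance on map = 15 cm
Set up proportion: 15 * 81 / 3
= 1215 / 3
= 405 km

405


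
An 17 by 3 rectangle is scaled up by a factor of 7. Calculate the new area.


Original dimensions: 17 x 3
Enlargement factor = 7
New width = 17 * 7 = 119
New height = 3 * 7 = 21
New area = 119 * 21 = 2499

2499


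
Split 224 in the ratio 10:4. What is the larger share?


Total parts = 10 + 4 = 14
Value per part = 224 / 14 = 16
First share = 10 * 16 = 160
Second share = 4 * 16 = 64
Larger share = 160

160


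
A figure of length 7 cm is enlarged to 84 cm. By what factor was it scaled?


Original length = 7 cm
Scaled length = 84 cm
Scale factor = 84 / 7
= 12

12


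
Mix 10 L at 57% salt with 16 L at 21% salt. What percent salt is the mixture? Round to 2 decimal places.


Solute in mixture 1 = 57% of 10 L = 10*57/100 = 57/10 L
Solute in mixture 2 = 21% of 16 L = 16*21/100 = 84/25 L
Total solute = 57/10 + 84/25 = 453/50 L
Total volume = 10 + 16 = 26 L
Final concentration = 453/50/26 * 100 = 34.85%

34.85


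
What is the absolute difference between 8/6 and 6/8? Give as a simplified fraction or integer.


Simplify: 8/6 = 4/3 and 6/8 = 3/4
Find common denominator: LCD = 12
Convert: 16/12 and 9/12
Difference = |16 - 9|/12 = 7/12
Simplified = 7/12

7/12


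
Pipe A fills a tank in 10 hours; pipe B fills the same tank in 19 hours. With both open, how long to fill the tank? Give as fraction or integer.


Rate of A = 1/10 job per hour
Rate of B = 1/19 job per hour
Combined rate = 1/10 + 1/19
Find common denominator: (19 + 10)/(10*19) = 29/190
Combined rate = 29/190 job per hour
Time together = 1 / (29/190) = 190/29 hours

190/29


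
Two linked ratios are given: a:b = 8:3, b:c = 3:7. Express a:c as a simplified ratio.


Given a:b = 8:3 and b:c = 3:7
Make b consistent. Multiply first ratio by 3: a:b = 24:9
Multiply second ratio by 3: b:c = 9:21
Now b = 9 in both, so a:b:c = 24:9:21
Therefore a:c = 24:21
Simplify by GCD: a:c = 8:7

8:7


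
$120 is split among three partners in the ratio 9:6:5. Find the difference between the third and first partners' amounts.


Total parts = 9 + 6 + 5 = 20
Value per part = 120 / 20 = 6
Shares: 9*6=54, 6*6=36, 5*6=30
Third share = 30, first share = 54
Difference = |30 - 54| = 24

24


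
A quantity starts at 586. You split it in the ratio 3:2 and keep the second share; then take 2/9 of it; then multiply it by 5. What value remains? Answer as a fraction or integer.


Start with 586.
Step 1: Split 3:2, second share = 586 * 2/5 = 1172/5
Step 2: Take 2/9: 1172/5 * 2/9 = 2344/45
Step 3: Multiply by 5: 2344/45 * 5 = 2344/9
Final result = 2344/9

2344/9


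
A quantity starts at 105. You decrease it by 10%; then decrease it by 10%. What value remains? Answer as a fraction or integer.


Start with 105.
Step 1: Decrease by 10%: 105 * 90/100 = 189/2
Step 2: Decrease by 10%: 189/2 * 90/100 = 1701/20
Final result = 1701/20

1701/20


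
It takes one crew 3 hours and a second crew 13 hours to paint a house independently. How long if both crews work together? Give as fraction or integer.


Rate of A = 1/3 job per hour
Rate of B = 1/13 job per hour
Combined rate = 1/3 + 1/13
Find common denominator: (13 + 3)/(3*13) = 16/39
Combined rate = 16/39 job per hour
Time together = 1 / (16/39) = 39/16 hours

39/16


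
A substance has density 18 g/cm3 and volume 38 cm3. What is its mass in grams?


Using mass = density * volume
Density = 18 g/cm3
Volume = 38 cm3
Mass = 18 * 38
= 684 g

684


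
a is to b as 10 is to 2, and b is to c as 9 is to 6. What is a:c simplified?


Given a:b = 10:2 and b:c = 9:6
Make b consistent. Multiply first ratio by 9: a:b = 90:18
Multiply second ratio by 2: b:c = 18:12
Now b = 18 in both, so a:b:c = 90:18:12
Therefore a:c = 90:12
Simplify by GCD: a:c = 15:2

15:2


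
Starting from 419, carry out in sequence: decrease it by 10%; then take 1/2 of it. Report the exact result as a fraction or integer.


Start with 419.
Step 1: Decrease by 10%: 419 * 90/100 = 3771/10
Step 2: Take 1/2: 3771/10 * 1/2 = 3771/20
Final result = 3771/20

3771/20


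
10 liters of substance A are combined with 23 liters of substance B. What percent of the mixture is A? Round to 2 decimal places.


Volume of A = 10 L
Volume of B = 23 L
Total volume = 10 + 23 = 33 L
Percentage of A = (10/33) * 100
= 30.30%

30.30


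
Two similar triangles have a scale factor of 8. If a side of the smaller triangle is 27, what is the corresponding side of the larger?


Similar triangles have proportional sides
Scale factor = 8
Smaller side = 27
Corresponding larger side = 27 * 8
= 216

216


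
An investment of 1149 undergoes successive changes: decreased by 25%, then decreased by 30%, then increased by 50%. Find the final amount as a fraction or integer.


Start: 1149
Step 1: decrease by 25% => multiply by 75/100
  1149 * 75/100 = 3447/4
Step 2: decrease by 30% => multiply by 70/100
  3447/4 * 70/100 = 24129/40
Step 3: increase by 50% => multiply by 150/100
  24129/40 * 150/100 = 72387/80
Final value = 72387/80

72387/80


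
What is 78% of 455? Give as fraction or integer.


Compute 78% of 455
Convert percentage: 78% = 78/100
Multiply: 455 * 78/100
= 35490/100
= 3549/10

3549/10


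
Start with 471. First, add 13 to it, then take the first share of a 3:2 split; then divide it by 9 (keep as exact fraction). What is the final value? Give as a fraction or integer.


Start with 471.
Step 1: Add 13: 471+13=484; split 3:2 first = 484*3/5 = 1452/5
Step 2: Divide by 9: 1452/5 / 9 = 484/15
Final result = 484/15

484/15


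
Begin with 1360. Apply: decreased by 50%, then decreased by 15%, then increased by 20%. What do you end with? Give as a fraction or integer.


Start: 1360
Step 1: decrease by 50% => multiply by 50/100
  1360 * 50/100 = 680
Step 2: decrease by 15% => multiply by 85/100
  680 * 85/100 = 578
Step 3: increase by 20% => multiply by 120/100
  578 * 120/100 = 3468/5
Final value = 3468/5

3468/5


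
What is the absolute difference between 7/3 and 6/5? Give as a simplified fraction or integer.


Simplify: 7/3 = 7/3 and 6/5 = 6/5
Find common denominator: LCD = 15
Convert: 35/15 and 18/15
Difference = |35 - 18|/15 = 17/15
Simplified = 17/15

17/15


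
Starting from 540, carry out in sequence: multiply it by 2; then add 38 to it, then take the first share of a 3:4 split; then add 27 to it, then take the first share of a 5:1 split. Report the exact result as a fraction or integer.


Start with 540.
Step 1: Multiply by 2: 540 * 2 = 1080
Step 2: Add 38: 1080+38=1118; split 3:4 first = 1118*3/7 = 3354/7
Step 3: Add 27: 3354/7+27=3543/7; split 5:1 first = 3543/7*5/6 = 5905/14
Final result = 5905/14

5905/14


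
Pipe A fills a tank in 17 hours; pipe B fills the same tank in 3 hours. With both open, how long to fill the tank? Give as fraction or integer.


Rate of A = 1/17 job per hour
Rate of B = 1/3 job per hour
Combined rate = 1/17 + 1/3
Find common denominator: (3 + 17)/(17*3) = 20/51
Combined rate = 20/51 job per hour
Time together = 1 / (20/51) = 51/20 hours

51/20


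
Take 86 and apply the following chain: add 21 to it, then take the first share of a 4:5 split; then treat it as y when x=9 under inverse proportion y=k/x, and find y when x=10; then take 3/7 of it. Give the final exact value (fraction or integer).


Start with 86.
Step 1: Add 21: 86+21=107; split 4:5 first = 107*4/9 = 428/9
Step 2: Inverse prop: k = (428/9)*9; new y = k/10 = 428/9*9/10 = 214/5
Step 3: Take 3/7: 214/5 * 3/7 = 642/35
Final result = 642/35

642/35


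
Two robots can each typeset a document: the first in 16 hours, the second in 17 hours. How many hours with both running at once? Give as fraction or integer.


Rate of A = 1/16 job per hour
Rate of B = 1/17 job per hour
Combined rate = 1/16 + 1/17
Find common denominator: (17 + 16)/(16*17) = 33/272
Combined rate = 33/272 job per hour
Time together = 1 / (33/272) = 272/33 hours

272/33


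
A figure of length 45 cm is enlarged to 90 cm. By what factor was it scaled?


Original length = 45 cm
Scaled length = 90 cm
Scale factor = 90 / 45
= 2

2


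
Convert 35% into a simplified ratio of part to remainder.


Part = 35%, Remainder = 65%
Ratio = 35:65
GCD(35, 65) = 5
Simplify: 7:13 = 7:13

7:13


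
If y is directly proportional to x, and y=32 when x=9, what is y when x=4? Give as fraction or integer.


Direct proportion: y = kx
Find k: k = 32/9 = 32/9
Compute y at x=4: y = 32/9 * 4
y = 128/9

128/9


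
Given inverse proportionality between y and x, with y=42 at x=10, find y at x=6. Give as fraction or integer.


Inverse proportion: y = k/x
Find k: k = 10 * 42 = 420
Compute y at x=6: y = 420/6
y = 70

70


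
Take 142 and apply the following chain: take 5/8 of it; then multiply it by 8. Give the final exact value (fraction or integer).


Start with 142.
Step 1: Take 5/8: 142 * 5/8 = 355/4
Step 2: Multiply by 8: 355/4 * 8 = 710
Final result = 710

710


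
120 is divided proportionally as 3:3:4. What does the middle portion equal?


Ratio = 3:3:4
Total parts = 3 + 3 + 4 = 10
Value per part = 120 / 10 = 12
First share = 3 * 12 = 36
Middle share = 3 * 12 = 36
Third share = 4 * 12 = 48

36


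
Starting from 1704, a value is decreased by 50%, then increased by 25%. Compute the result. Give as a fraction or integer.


Start: 1704
Step 1: decrease by 50% => multiply by 50/100
  1704 * 50/100 = 852
Step 2: increase by 25% => multiply by 125/100
  852 * 125/100 = 1065
Final value = 1065

1065


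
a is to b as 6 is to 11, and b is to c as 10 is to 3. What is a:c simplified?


Given a:b = 6:11 and b:c = 10:3
Make b consistent. Multiply first ratio by 10: a:b = 60:110
Multiply second ratio by 11: b:c = 110:33
Now b = 110 in both, so a:b:c = 60:110:33
Therefore a:c = 60:33
Simplify by GCD: a:c = 20:11

20:11


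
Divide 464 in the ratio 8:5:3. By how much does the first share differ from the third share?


Total parts = 8 + 5 + 3 = 16
Value per part = 464 / 16 = 29
Shares: 8*29=232, 5*29=145, 3*29=87
First share = 232, third share = 87
Difference = |232 - 87| = 145

145


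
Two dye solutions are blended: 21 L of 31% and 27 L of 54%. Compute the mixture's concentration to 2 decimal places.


Solute in mixture 1 = 31% of 21 L = 21*31/100 = 651/100 L
Solute in mixture 2 = 54% of 27 L = 27*54/100 = 729/50 L
Total solute = 651/100 + 729/50 = 2109/100 L
Total volume = 21 + 27 = 48 L
Final concentration = 2109/100/48 * 100 = 43.94%

43.94


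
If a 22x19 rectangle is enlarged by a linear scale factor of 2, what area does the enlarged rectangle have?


Original dimensions: 22 x 19
Enlargement factor = 2
New width = 22 * 2 = 44
New height = 19 * 2 = 38
New area = 44 * 38 = 1672

1672


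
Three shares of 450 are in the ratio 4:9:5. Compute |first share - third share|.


Total parts = 4 + 9 + 5 = 18
Value per part = 450 / 18 = 25
Shares: 4*25=100, 9*25=225, 5*25=125
First share = 100, third share = 125
Difference = |100 - 125| = 25

25


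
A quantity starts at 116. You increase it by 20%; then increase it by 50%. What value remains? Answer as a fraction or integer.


Start with 116.
Step 1: Increase by 20%: 116 * 120/100 = 696/5
Step 2: Increase by 50%: 696/5 * 150/100 = 1044/5
Final result = 1044/5

1044/5


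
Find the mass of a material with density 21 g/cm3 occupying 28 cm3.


Using mass = density * volume
Density = 21 g/cm3
Volume = 28 cm3
Mass = 21 * 28
= 588 g

588


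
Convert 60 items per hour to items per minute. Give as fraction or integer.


Converting from per hour to per minute
Rate = 60 items per hour
Divide by 60: 60/60
= 1 items per minute

1


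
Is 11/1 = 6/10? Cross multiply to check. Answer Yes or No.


Cross multiply to check 11/1 = 6/10
Left cross product: 11 * 10 = 110
Right cross product: 1 * 6 = 6
110 != 6
Not equal, so proportions differ => No

No


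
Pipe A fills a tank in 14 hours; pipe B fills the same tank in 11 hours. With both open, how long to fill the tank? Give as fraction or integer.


Rate of A = 1/14 job per hour
Rate of B = 1/11 job per hour
Combined rate = 1/14 + 1/11
Find common denominator: (11 + 14)/(14*11) = 25/154
Combined rate = 25/154 job per hour
Time together = 1 / (25/154) = 154/25 hours

154/25


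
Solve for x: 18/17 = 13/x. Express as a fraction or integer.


Setting up: 18/17 = 13/x
Cross multiply: 18 * x = 17 * 13
18x = 221
x = 221/18
x = 221/18

221/18


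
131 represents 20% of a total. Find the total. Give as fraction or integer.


Given: 131 is 20% of the whole
Set up: 131 = 20/100 * whole
whole = 131 * 100 / 20
whole = 13100 / 20
whole = 655

655


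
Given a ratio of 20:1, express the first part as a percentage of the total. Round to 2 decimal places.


Total parts = 20 + 1 = 21
First part fraction = 20/21
Percentage = (20/21) * 100
= 0.952381 * 100
= 95.24%

95.24


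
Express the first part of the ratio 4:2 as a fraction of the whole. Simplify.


Total parts = 4 + 2 = 6
First part fraction = 4/6
Simplify: 4/6 = 2/3

2/3


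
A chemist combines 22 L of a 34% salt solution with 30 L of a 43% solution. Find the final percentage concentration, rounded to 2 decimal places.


Solute in mixture 1 = 34% of 22 L = 22*34/100 = 187/25 L
Solute in mixture 2 = 43% of 30 L = 30*43/100 = 129/10 L
Total solute = 187/25 + 129/10 = 1019/50 L
Total volume = 22 + 30 = 52 L
Final concentration = 1019/50/52 * 100 = 39.19%

39.19


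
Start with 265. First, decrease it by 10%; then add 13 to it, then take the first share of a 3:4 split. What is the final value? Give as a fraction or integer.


Start with 265.
Step 1: Decrease by 10%: 265 * 90/100 = 477/2
Step 2: Add 13: 477/2+13=503/2; split 3:4 first = 503/2*3/7 = 1509/14
Final result = 1509/14

1509/14


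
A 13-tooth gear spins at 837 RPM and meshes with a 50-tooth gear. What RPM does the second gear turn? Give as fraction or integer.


Gear ratio: teeth_A * RPM_A = teeth_B * RPM_B
13 * 837 = 50 * RPM_B
10881 = 50 * RPM_B
RPM_B = 10881 / 50
RPM_B = 10881/50

10881/50


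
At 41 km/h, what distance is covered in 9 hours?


Using distance = speed * time
Speed = 41 km/h
Time = 9 hours
Distance = 41 * 9
= 369 km

369


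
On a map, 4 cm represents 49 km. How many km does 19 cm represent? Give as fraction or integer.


Map scale: 4 cm = 49 km
Measured distance on map = 19 cm
Set up proportion: 19 * 49 / 4
= 931 / 4
= 931/4 km

931/4


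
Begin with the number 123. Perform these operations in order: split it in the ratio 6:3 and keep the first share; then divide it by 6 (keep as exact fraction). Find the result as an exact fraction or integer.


Start with 123.
Step 1: Split 6:3, first share = 123 * 6/9 = 82
Step 2: Divide by 6: 82 / 6 = 41/3
Final result = 41/3

41/3


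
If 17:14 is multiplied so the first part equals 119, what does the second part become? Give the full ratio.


Original ratio: 17:14
First term target: 119
Scale factor = 119 / 17 = 7
Multiply second term: 14 * 7 = 98
Equivalent ratio = 119:98

119:98


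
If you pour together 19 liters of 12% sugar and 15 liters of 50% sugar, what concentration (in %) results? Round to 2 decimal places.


Solute in mixture 1 = 12% of 19 L = 19*12/100 = 57/25 L
Solute in mixture 2 = 50% of 15 L = 15*50/100 = 15/2 L
Total solute = 57/25 + 15/2 = 489/50 L
Total volume = 19 + 15 = 34 L
Final concentration = 489/50/34 * 100 = 28.76%

28.76


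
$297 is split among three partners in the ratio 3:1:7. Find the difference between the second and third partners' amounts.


Total parts = 3 + 1 + 7 = 11
Value per part = 297 / 11 = 27
Shares: 3*27=81, 1*27=27, 7*27=189
Second share = 27, third share = 189
Difference = |27 - 189| = 162

162


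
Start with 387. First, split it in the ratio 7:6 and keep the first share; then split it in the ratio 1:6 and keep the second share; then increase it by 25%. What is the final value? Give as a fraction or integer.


Start with 387.
Step 1: Split 7:6, first share = 387 * 7/13 = 2709/13
Step 2: Split 1:6, second share = 2709/13 * 6/7 = 2322/13
Step 3: Increase by 25%: 2322/13 * 125/100 = 5805/26
Final result = 5805/26

5805/26


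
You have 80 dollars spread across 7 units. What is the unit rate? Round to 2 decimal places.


Total dollars = 80
Number of units = 7
Unit rate = 80 / 7
= 11.43 dollars per unit

11.43


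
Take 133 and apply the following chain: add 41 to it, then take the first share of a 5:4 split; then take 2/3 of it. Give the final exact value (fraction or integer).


Start with 133.
Step 1: Add 41: 133+41=174; split 5:4 first = 174*5/9 = 290/3
Step 2: Take 2/3: 290/3 * 2/3 = 580/9
Final result = 580/9

580/9


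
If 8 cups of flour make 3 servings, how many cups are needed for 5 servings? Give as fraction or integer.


Original: 8 cups for 3 servings
Target servings = 5
Scaling factor = 5/3
New amount = 8 * 5/3
= 40/3
= 40/3 cups

40/3


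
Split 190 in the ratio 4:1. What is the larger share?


Total parts = 4 + 1 = 5
Value per part = 190 / 5 = 38
First share = 4 * 38 = 152
Second share = 1 * 38 = 38
Larger share = 152

152


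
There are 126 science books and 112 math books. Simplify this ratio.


Find GCD(126, 112)
GCD = 14
Divide both by 14: 126/14 = 9, 112/14 = 8
Simplified ratio = 9:8

9:8


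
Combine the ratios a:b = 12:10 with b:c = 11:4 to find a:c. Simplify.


Given a:b = 12:10 and b:c = 11:4
Make b consistent. Multiply first ratio by 11: a:b = 132:110
Multiply second ratio by 10: b:c = 110:40
Now b = 110 in both, so a:b:c = 132:110:40
Therefore a:c = 132:40
Simplify by GCD: a:c = 33:10

33:10


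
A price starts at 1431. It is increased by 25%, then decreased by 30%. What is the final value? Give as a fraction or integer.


Start: 1431
Step 1: increase by 25% => multiply by 125/100
  1431 * 125/100 = 7155/4
Step 2: decrease by 30% => multiply by 70/100
  7155/4 * 70/100 = 10017/8
Final value = 10017/8

10017/8


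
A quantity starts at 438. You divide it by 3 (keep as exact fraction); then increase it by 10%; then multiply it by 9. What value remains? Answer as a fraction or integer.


Start with 438.
Step 1: Divide by 3: 438 / 3 = 146
Step 2: Increase by 10%: 146 * 110/100 = 803/5
Step 3: Multiply by 9: 803/5 * 9 = 7227/5
Final result = 7227/5

7227/5


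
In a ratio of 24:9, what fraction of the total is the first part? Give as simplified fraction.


Total parts = 24 + 9 = 33
First part fraction = 24/33
Simplify: 24/33 = 8/11

8/11


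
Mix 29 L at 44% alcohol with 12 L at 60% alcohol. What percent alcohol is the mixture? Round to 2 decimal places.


Solute in mixture 1 = 44% of 29 L = 29*44/100 = 319/25 L
Solute in mixture 2 = 60% of 12 L = 12*60/100 = 36/5 L
Total solute = 319/25 + 36/5 = 499/25 L
Total volume = 29 + 12 = 41 L
Final concentration = 499/25/41 * 100 = 48.68%

48.68


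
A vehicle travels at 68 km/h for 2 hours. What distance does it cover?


Using distance = speed * time
Speed = 68 km/h
Time = 2 hours
Distance = 68 * 2
= 136 km

136


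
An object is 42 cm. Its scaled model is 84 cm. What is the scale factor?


Original length = 42 cm
Scaled length = 84 cm
Scale factor = 84 / 42
= 2

2


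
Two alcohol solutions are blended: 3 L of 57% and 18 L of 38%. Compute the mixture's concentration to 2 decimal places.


Solute in mixture 1 = 57% of 3 L = 3*57/100 = 171/100 L
Solute in mixture 2 = 38% of 18 L = 18*38/100 = 171/25 L
Total solute = 171/100 + 171/25 = 171/20 L
Total volume = 3 + 18 = 21 L
Final concentration = 171/20/21 * 100 = 40.71%

40.71


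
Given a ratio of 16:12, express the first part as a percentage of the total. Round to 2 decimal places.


Total parts = 16 + 12 = 28
First part fraction = 16/28
Percentage = (16/28) * 100
= 0.571429 * 100
= 57.14%

57.14


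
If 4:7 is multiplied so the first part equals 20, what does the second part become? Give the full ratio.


Original ratio: 4:7
First term target: 20
Scale factor = 20 / 4 = 5
Multiply second term: 7 * 5 = 35
Equivalent ratio = 20:35

20:35


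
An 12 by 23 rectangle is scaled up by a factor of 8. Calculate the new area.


Original dimensions: 12 x 23
Enlargement factor = 8
New width = 12 * 8 = 96
New height = 23 * 8 = 184
New area = 96 * 184 = 17664

17664


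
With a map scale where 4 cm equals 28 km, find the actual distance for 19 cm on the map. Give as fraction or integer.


Map scale: 4 cm = 28 km
Measured distance on map = 19 cm
Set up proportion: 19 * 28 / 4
= 532 / 4
= 133 km

133


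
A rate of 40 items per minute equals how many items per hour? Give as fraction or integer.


Converting from per minute to per hour
Rate = 40 items per minute
Multiply by 60: 40 * 60
= 2400 items per hour

2400


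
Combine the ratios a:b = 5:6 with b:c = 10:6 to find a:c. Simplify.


Given a:b = 5:6 and b:c = 10:6
Make b consistent. Multiply first ratio by 10: a:b = 50:60
Multiply second ratio by 6: b:c = 60:36
Now b = 60 in both, so a:b:c = 50:60:36
Therefore a:c = 50:36
Simplify by GCD: a:c = 25:18

25:18


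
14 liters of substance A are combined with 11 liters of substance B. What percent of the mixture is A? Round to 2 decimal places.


Volume of A = 14 L
Volume of B = 11 L
Total volume = 14 + 11 = 25 L
Percentage of A = (14/25) * 100
= 56.00%

56.00


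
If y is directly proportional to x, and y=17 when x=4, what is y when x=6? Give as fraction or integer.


Direct proportion: y = kx
Find k: k = 17/4 = 17/4
Compute y at x=6: y = 17/4 * 6
y = 51/2

51/2


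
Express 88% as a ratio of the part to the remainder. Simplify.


Part = 88%, Remainder = 12%
Ratio = 88:12
GCD(88, 12) = 4
Simplify: 22:3 = 22:3

22:3


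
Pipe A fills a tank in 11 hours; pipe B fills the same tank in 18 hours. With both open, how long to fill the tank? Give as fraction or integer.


Rate of A = 1/11 job per hour
Rate of B = 1/18 job per hour
Combined rate = 1/11 + 1/18
Find common denominator: (18 + 11)/(11*18) = 29/198
Combined rate = 29/198 job per hour
Time together = 1 / (29/198) = 198/29 hours

198/29


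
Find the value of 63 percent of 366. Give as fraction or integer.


Compute 63% of 366
Convert percentage: 63% = 63/100
Multiply: 366 * 63/100
= 23058/100
= 11529/50

11529/50


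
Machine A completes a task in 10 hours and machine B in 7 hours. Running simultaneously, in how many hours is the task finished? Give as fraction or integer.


Rate of A = 1/10 job per hour
Rate of B = 1/7 job per hour
Combined rate = 1/10 + 1/7
Find common denominator: (7 + 10)/(10*7) = 17/70
Combined rate = 17/70 job per hour
Time together = 1 / (17/70) = 70/17 hours

70/17


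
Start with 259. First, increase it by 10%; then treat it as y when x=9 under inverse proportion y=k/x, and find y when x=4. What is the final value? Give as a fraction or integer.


Start with 259.
Step 1: Increase by 10%: 259 * 110/100 = 2849/10
Step 2: Inverse prop: k = (2849/10)*9; new y = k/4 = 2849/10*9/4 = 25641/40
Final result = 25641/40

25641/40


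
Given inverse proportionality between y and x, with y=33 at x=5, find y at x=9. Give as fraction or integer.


Inverse proportion: y = k/x
Find k: k = 5 * 33 = 165
Compute y at x=9: y = 165/9
y = 55/3

55/3


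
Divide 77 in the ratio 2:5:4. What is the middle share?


Ratio = 2:5:4
Total parts = 2 + 5 + 4 = 11
Value per part = 77 / 11 = 7
First share = 2 * 7 = 14
Middle share = 5 * 7 = 35
Third share = 4 * 7 = 28

35


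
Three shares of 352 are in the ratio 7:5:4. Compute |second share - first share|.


Total parts = 7 + 5 + 4 = 16
Value per part = 352 / 16 = 22
Shares: 7*22=154, 5*22=110, 4*22=88
Second share = 110, first share = 154
Difference = |110 - 154| = 44

44


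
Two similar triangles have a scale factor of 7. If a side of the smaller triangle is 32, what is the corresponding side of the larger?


Similar triangles have proportional sides
Scale factor = 7
Smaller side = 32
Corresponding larger side = 32 * 7
= 224

224


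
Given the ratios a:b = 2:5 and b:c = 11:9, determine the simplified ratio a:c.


Given a:b = 2:5 and b:c = 11:9
Make b consistent. Multiply first ratio by 11: a:b = 22:55
Multiply second ratio by 5: b:c = 55:45
Now b = 55 in both, so a:b:c = 22:55:45
Therefore a:c = 22:45
Simplify by GCD: a:c = 22:45

22:45


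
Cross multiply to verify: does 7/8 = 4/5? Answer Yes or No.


Cross multiply to check 7/8 = 4/5
Left cross product: 7 * 5 = 35
Right cross product: 8 * 4 = 32
35 != 32
Not equal, so proportions differ => No

No


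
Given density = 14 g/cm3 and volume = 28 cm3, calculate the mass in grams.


Using mass = density * volume
Density = 14 g/cm3
Volume = 28 cm3
Mass = 14 * 28
= 392 g

392


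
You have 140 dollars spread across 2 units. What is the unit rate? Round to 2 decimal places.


Total dollars = 140
Number of units = 2
Unit rate = 140 / 2
= 70 dollars per unit

70


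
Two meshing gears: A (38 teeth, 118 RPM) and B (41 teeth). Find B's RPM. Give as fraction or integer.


Gear ratio: teeth_A * RPM_A = teeth_B * RPM_B
38 * 118 = 41 * RPM_B
4484 = 41 * RPM_B
RPM_B = 4484 / 41
RPM_B = 4484/41

4484/41


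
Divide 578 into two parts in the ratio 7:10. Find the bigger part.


Total parts = 7 + 10 = 17
Value per part = 578 / 17 = 34
First share = 7 * 34 = 238
Second share = 10 * 34 = 340
Larger share = 340

340


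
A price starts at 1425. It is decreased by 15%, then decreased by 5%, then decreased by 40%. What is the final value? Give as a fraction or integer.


Start: 1425
Step 1: decrease by 15% => multiply by 85/100
  1425 * 85/100 = 4845/4
Step 2: decrease by 5% => multiply by 95/100
  4845/4 * 95/100 = 18411/16
Step 3: decrease by 40% => multiply by 60/100
  18411/16 * 60/100 = 55233/80
Final value = 55233/80

55233/80


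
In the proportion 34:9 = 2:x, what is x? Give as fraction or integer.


Setting up: 34/9 = 2/x
Cross multiply: 34 * x = 9 * 2
34x = 18
x = 18/34
x = 9/17

9/17


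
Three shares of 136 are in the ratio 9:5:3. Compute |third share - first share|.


Total parts = 9 + 5 + 3 = 17
Value per part = 136 / 17 = 8
Shares: 9*8=72, 5*8=40, 3*8=24
Third share = 24, first share = 72
Difference = |24 - 72| = 48

48


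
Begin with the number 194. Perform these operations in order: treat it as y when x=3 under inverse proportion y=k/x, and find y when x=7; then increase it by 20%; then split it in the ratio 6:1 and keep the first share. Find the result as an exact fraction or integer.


Start with 194.
Step 1: Inverse prop: k = (194)*3; new y = k/7 = 194*3/7 = 582/7
Step 2: Increase by 20%: 582/7 * 120/100 = 3492/35
Step 3: Split 6:1, first share = 3492/35 * 6/7 = 20952/245
Final result = 20952/245

20952/245


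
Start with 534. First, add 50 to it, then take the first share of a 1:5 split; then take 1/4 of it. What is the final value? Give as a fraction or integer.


Start with 534.
Step 1: Add 50: 534+50=584; split 1:5 first = 584*1/6 = 292/3
Step 2: Take 1/4: 292/3 * 1/4 = 73/3
Final result = 73/3

73/3


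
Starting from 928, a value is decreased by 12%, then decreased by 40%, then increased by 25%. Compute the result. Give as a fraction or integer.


Start: 928
Step 1: decrease by 12% => multiply by 88/100
  928 * 88/100 = 20416/25
Step 2: decrease by 40% => multiply by 60/100
  20416/25 * 60/100 = 61248/125
Step 3: increase by 25% => multiply by 125/100
  61248/125 * 125/100 = 15312/25
Final value = 15312/25

15312/25


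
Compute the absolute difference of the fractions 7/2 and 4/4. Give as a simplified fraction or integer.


Simplify: 7/2 = 7/2 and 4/4 = 1
Find common denominator: LCD = 2
Convert: 7/2 and 2/2
Difference = |7 - 2|/2 = 5/2
Simplified = 5/2

5/2


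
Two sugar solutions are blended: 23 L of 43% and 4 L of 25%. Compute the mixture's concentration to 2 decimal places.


Solute in mixture 1 = 43% of 23 L = 23*43/100 = 989/100 L
Solute in mixture 2 = 25% of 4 L = 4*25/100 = 1 L
Total solute = 989/100 + 1 = 1089/100 L
Total volume = 23 + 4 = 27 L
Final concentration = 1089/100/27 * 100 = 40.33%

40.33


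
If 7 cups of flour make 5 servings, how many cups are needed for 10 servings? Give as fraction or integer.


Original: 7 cups for 5 servings
Target servings = 10
Scaling factor = 10/5
New amount = 7 * 10/5
= 70/5
= 14 cups

14


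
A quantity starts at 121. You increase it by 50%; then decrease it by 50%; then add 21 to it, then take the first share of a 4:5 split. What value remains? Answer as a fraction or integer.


Start with 121.
Step 1: Increase by 50%: 121 * 150/100 = 363/2
Step 2: Decrease by 50%: 363/2 * 50/100 = 363/4
Step 3: Add 21: 363/4+21=447/4; split 4:5 first = 447/4*4/9 = 149/3
Final result = 149/3

149/3


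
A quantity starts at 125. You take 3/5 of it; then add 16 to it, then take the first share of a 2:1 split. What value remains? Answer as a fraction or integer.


Start with 125.
Step 1: Take 3/5: 125 * 3/5 = 75
Step 2: Add 16: 75+16=91; split 2:1 first = 91*2/3 = 182/3
Final result = 182/3

182/3


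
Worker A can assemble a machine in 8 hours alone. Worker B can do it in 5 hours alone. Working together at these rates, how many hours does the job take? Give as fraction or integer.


Rate of A = 1/8 job per hour
Rate of B = 1/5 job per hour
Combined rate = 1/8 + 1/5
Find common denominator: (5 + 8)/(8*5) = 13/40
Combined rate = 13/40 job per hour
Time together = 1 / (13/40) = 40/13 hours

40/13


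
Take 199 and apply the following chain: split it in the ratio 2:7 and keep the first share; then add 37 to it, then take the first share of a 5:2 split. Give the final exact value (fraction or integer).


Start with 199.
Step 1: Split 2:7, first share = 199 * 2/9 = 398/9
Step 2: Add 37: 398/9+37=731/9; split 5:2 first = 731/9*5/7 = 3655/63
Final result = 3655/63

3655/63


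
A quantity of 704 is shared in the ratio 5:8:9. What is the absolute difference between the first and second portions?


Total parts = 5 + 8 + 9 = 22
Value per part = 704 / 22 = 32
Shares: 5*32=160, 8*32=256, 9*32=288
First share = 160, second share = 256
Difference = |160 - 256| = 96

96


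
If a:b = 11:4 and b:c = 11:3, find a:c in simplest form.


Given a:b = 11:4 and b:c = 11:3
Make b consistent. Multiply first ratio by 11: a:b = 121:44
Multiply second ratio by 4: b:c = 44:12
Now b = 44 in both, so a:b:c = 121:44:12
Therefore a:c = 121:12
Simplify by GCD: a:c = 121:12

121:12


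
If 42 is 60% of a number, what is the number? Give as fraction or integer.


Given: 42 is 60% of the whole
Set up: 42 = 60/100 * whole
whole = 42 * 100 / 60
whole = 4200 / 60
whole = 70

70


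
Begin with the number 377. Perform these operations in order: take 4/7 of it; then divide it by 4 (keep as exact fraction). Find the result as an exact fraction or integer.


Start with 377.
Step 1: Take 4/7: 377 * 4/7 = 1508/7
Step 2: Divide by 4: 1508/7 / 4 = 377/7
Final result = 377/7

377/7


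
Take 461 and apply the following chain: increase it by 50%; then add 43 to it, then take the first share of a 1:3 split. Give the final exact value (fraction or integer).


Start with 461.
Step 1: Increase by 50%: 461 * 150/100 = 1383/2
Step 2: Add 43: 1383/2+43=1469/2; split 1:3 first = 1469/2*1/4 = 1469/8
Final result = 1469/8

1469/8


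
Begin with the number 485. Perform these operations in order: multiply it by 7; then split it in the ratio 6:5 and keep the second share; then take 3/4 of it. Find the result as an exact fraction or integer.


Start with 485.
Step 1: Multiply by 7: 485 * 7 = 3395
Step 2: Split 6:5, second share = 3395 * 5/11 = 16975/11
Step 3: Take 3/4: 16975/11 * 3/4 = 50925/44
Final result = 50925/44

50925/44


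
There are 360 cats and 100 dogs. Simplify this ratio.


Find GCD(360, 100)
GCD = 20
Divide both by 20: 360/20 = 18, 100/20 = 5
Simplified ratio = 18:5

18:5


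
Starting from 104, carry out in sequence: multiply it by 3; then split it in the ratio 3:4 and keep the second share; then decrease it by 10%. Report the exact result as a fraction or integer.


Start with 104.
Step 1: Multiply by 3: 104 * 3 = 312
Step 2: Split 3:4, second share = 312 * 4/7 = 1248/7
Step 3: Decrease by 10%: 1248/7 * 90/100 = 5616/35
Final result = 5616/35

5616/35


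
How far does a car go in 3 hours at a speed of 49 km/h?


Using distance = speed * time
Speed = 49 km/h
Time = 3 hours
Distance = 49 * 3
= 147 km

147


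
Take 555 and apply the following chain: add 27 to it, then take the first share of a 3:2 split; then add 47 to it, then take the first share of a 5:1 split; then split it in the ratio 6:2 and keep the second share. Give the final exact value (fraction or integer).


Start with 555.
Step 1: Add 27: 555+27=582; split 3:2 first = 582*3/5 = 1746/5
Step 2: Add 47: 1746/5+47=1981/5; split 5:1 first = 1981/5*5/6 = 1981/6
Step 3: Split 6:2, second share = 1981/6 * 2/8 = 1981/24
Final result = 1981/24

1981/24


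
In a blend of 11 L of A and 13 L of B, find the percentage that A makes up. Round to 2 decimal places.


Volume of A = 11 L
Volume of B = 13 L
Total volume = 11 + 13 = 24 L
Percentage of A = (11/24) * 100
= 45.83%

45.83


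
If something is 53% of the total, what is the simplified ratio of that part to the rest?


Part = 53%, Remainder = 47%
Ratio = 53:47
GCD(53, 47) = 1
Simplify: 53:47 = 53:47

53:47


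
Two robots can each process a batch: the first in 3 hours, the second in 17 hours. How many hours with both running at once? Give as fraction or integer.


Rate of A = 1/3 job per hour
Rate of B = 1/17 job per hour
Combined rate = 1/3 + 1/17
Find common denominator: (17 + 3)/(3*17) = 20/51
Combined rate = 20/51 job per hour
Time together = 1 / (20/51) = 51/20 hours

51/20


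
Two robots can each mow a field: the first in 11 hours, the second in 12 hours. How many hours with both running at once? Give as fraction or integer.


Rate of A = 1/11 job per hour
Rate of B = 1/12 job per hour
Combined rate = 1/11 + 1/12
Find common denominator: (12 + 11)/(11*12) = 23/132
Combined rate = 23/132 job per hour
Time together = 1 / (23/132) = 132/23 hours

132/23


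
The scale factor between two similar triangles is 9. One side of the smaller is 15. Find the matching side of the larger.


Similar triangles have proportional sides
Scale factor = 9
Smaller side = 15
Corresponding larger side = 15 * 9
= 135

135


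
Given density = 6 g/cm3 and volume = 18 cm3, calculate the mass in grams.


Using mass = density * volume
Density = 6 g/cm3
Volume = 18 cm3
Mass = 6 * 18
= 108 g

108


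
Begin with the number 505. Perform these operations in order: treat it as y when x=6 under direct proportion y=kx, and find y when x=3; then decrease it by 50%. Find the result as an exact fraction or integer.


Start with 505.
Step 1: Direct prop: k = (505)/6; new y = k*3 = 505*3/6 = 505/2
Step 2: Decrease by 50%: 505/2 * 50/100 = 505/4
Final result = 505/4

505/4


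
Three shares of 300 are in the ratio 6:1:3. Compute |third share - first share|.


Total parts = 6 + 1 + 3 = 10
Value per part = 300 / 10 = 30
Shares: 6*30=180, 1*30=30, 3*30=90
Third share = 90, first share = 180
Difference = |90 - 180| = 90

90


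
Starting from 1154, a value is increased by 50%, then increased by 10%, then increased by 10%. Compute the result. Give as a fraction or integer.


Start: 1154
Step 1: increase by 50% => multiply by 150/100
  1154 * 150/100 = 1731
Step 2: increase by 10% => multiply by 110/100
  1731 * 110/100 = 19041/10
Step 3: increase by 10% => multiply by 110/100
  19041/10 * 110/100 = 209451/100
Final value = 209451/100

209451/100
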